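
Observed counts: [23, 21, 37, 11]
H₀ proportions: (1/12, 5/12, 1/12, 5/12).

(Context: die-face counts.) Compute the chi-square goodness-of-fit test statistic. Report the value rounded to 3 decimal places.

test statistic = 170.226

n = 92; E_i = n·p_i = [7.67, 38.33, 7.67, 38.33]
χ² = (23−7.67)²/7.67 + (21−38.33)²/38.33 + (37−7.67)²/7.67 + (11−38.33)²/38.33 = 170.2261
df = 3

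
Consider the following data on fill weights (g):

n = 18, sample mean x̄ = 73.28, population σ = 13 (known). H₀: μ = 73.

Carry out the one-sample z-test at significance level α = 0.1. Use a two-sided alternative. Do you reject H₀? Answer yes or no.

reject H₀: no

SE = σ/√n = 13/√18 = 3.0641
z = (x̄−μ₀)/SE = (73.28−73)/3.0641 = 0.0914
p-value (two-sided) = 0.92719
At α=0.1: p ≥ α → fail to reject H₀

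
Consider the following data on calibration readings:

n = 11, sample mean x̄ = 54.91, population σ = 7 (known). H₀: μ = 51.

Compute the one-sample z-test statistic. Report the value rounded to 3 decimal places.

test statistic = 1.853

SE = σ/√n = 7/√11 = 2.1106
z = (x̄−μ₀)/SE = (54.91−51)/2.1106 = 1.8526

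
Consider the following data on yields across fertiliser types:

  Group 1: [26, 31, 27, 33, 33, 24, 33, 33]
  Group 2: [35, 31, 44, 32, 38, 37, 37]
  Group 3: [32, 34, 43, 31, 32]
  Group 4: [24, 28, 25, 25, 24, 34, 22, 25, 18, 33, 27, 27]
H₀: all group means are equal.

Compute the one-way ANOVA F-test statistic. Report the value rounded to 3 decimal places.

Group means [30.00, 36.29, 34.40, 26.00], grand mean 30.562
SSB = Σnᵢ(x̄ᵢ−x̄)² = 555.246; SSW = ΣΣ(x−x̄ᵢ)² = 516.629
MSB = 555.246/3 = 185.0821; MSW = 516.629/28 = 18.4510
F = MSB/MSW = 10.0310
df = (3, 28)

test statistic = 10.031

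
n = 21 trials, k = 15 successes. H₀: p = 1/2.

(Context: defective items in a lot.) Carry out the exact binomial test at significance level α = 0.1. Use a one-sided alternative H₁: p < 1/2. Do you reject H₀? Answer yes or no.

Exact binomial: n=21, k=15, p₀=1/2=0.5000
P(X≤15) from Σ C(n,i)·p₀^i·(1−p₀)^(n−i)
p-value (one-sided, H₁ less) = 0.98670
At α=0.1: p ≥ α → fail to reject H₀

reject H₀: no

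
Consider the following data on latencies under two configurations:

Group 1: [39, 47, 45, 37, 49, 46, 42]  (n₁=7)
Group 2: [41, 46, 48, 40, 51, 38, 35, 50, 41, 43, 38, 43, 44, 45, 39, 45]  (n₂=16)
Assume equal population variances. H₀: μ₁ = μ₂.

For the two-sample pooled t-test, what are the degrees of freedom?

df = n₁ + n₂ − 2 = 7 + 16 − 2 = 21

degrees of freedom = 21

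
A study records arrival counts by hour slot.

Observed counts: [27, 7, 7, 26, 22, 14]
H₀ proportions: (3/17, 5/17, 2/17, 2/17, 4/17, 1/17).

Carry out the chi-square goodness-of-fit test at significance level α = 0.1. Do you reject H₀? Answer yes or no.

n = 103; E_i = n·p_i = [18.18, 30.29, 12.12, 12.12, 24.24, 6.06]
χ² = (27−18.18)²/18.18 + (7−30.29)²/30.29 + (7−12.12)²/12.12 + (26−12.12)²/12.12 + (22−24.24)²/24.24 + (14−6.06)²/6.06 = 50.8748
df = 5
p-value (upper-tail) = 0.00000
At α=0.1: p < α → reject H₀

reject H₀: yes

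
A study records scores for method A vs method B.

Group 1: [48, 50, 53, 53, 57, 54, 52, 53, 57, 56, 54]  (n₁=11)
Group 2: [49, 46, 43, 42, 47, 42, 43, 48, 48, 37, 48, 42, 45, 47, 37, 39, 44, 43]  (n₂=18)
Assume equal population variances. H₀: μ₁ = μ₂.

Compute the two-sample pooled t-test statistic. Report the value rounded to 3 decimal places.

x̄₁=53.364, s₁=2.767, n₁=11
x̄₂=43.889, s₂=3.708, n₂=18
s_p² = [10·2.767² + 17·3.708²]/27 = 11.4935
SE = √(s_p²·(1/11+1/18)) = 1.2975
t = (53.364−43.889)/1.2975 = 7.3026
df = 27

test statistic = 7.303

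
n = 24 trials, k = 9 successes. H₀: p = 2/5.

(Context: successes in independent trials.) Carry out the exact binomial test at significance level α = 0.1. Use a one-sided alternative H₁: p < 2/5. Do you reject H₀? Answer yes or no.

Exact binomial: n=24, k=9, p₀=2/5=0.4000
P(X≤9) from Σ C(n,i)·p₀^i·(1−p₀)^(n−i)
p-value (one-sided, H₁ less) = 0.48908
At α=0.1: p ≥ α → fail to reject H₀

reject H₀: no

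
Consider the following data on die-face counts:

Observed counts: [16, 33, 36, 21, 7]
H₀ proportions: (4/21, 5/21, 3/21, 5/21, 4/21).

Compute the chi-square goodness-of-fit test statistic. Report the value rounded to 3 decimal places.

n = 113; E_i = n·p_i = [21.52, 26.90, 16.14, 26.90, 21.52]
χ² = (16−21.52)²/21.52 + (33−26.90)²/26.90 + (36−16.14)²/16.14 + (21−26.90)²/26.90 + (7−21.52)²/21.52 = 38.3208
df = 4

test statistic = 38.321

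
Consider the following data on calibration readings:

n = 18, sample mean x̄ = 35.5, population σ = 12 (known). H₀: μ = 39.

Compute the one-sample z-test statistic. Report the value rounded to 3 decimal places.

test statistic = -1.237

SE = σ/√n = 12/√18 = 2.8284
z = (x̄−μ₀)/SE = (35.5−39)/2.8284 = -1.2374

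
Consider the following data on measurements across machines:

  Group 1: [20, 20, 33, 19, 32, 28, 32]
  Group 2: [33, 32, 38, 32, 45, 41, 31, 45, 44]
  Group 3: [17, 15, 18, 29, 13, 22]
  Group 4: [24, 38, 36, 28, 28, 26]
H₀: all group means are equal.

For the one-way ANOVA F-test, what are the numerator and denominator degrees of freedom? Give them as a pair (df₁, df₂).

degrees of freedom = [3, 24]

k = 4 groups, N = 28 total
df = (k−1, N−k) = (4−1, 28−4) = (3, 24)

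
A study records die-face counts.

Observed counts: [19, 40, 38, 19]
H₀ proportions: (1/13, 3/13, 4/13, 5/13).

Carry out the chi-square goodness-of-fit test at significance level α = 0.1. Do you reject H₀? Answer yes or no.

n = 116; E_i = n·p_i = [8.92, 26.77, 35.69, 44.62]
χ² = (19−8.92)²/8.92 + (40−26.77)²/26.77 + (38−35.69)²/35.69 + (19−44.62)²/44.62 = 32.7753
df = 3
p-value (upper-tail) = 0.00000
At α=0.1: p < α → reject H₀

reject H₀: yes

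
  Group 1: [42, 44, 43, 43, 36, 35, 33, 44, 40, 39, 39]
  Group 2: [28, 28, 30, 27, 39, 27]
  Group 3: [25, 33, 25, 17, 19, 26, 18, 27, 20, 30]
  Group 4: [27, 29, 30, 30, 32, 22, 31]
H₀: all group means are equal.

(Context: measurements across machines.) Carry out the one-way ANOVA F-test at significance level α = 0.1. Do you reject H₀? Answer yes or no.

reject H₀: yes

Group means [39.82, 29.83, 24.00, 28.71], grand mean 31.118
SSB = Σnᵢ(x̄ᵢ−x̄)² = 1389.631; SSW = ΣΣ(x−x̄ᵢ)² = 577.898
MSB = 1389.631/3 = 463.2104; MSW = 577.898/30 = 19.2633
F = MSB/MSW = 24.0463
df = (3, 30)
p-value (upper-tail) = 0.00000
At α=0.1: p < α → reject H₀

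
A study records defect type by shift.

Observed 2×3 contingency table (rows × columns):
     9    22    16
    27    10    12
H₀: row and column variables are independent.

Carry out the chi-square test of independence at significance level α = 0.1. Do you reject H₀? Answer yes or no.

Row totals [47, 49], col totals [36, 32, 28], n=96
χ² = (9−17.62)²/17.62 + (22−15.67)²/15.67 + (16−13.71)²/13.71 + (27−18.38)²/18.38 + (10−16.33)²/16.33 + (12−14.29)²/14.29 = 14.0359
df = 2
p-value (upper-tail) = 0.00090
At α=0.1: p < α → reject H₀

reject H₀: yes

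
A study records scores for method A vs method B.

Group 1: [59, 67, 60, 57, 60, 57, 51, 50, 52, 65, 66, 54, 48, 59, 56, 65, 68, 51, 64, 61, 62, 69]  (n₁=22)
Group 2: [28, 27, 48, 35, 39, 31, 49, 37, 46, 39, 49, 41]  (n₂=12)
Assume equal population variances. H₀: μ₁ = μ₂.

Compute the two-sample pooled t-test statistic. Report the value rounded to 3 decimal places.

x̄₁=59.136, s₁=6.274, n₁=22
x̄₂=39.083, s₂=7.879, n₂=12
s_p² = [21·6.274² + 11·7.879²]/32 = 47.1721
SE = √(s_p²·(1/22+1/12)) = 2.4648
t = (59.136−39.083)/2.4648 = 8.1358
df = 32

test statistic = 8.136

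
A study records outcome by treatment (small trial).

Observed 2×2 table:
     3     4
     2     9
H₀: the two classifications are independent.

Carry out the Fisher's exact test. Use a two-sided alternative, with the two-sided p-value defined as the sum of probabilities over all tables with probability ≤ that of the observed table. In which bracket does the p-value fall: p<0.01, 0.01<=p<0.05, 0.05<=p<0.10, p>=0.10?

Margins: r₁=7, r₂=11, c₁=5, c₂=13, n=18
p_obs = C(7,3)·C(11,2)/C(18,5); sum pmf over tables with pmf ≤ p_obs
p-value (two-sided) = 0.32598
→ bracket: p>=0.10

p-value bracket: p>=0.10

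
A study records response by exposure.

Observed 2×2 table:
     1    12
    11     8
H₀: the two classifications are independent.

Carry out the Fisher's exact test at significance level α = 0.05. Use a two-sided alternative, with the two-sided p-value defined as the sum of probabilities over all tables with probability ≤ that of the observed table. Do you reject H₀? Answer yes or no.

reject H₀: yes

Margins: r₁=13, r₂=19, c₁=12, c₂=20, n=32
p_obs = C(13,1)·C(19,11)/C(32,12); sum pmf over tables with pmf ≤ p_obs
p-value (two-sided) = 0.00787
At α=0.05: p < α → reject H₀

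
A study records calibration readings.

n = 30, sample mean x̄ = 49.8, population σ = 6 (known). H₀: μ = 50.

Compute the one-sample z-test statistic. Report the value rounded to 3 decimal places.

SE = σ/√n = 6/√30 = 1.0954
z = (x̄−μ₀)/SE = (49.8−50)/1.0954 = -0.1826

test statistic = -0.183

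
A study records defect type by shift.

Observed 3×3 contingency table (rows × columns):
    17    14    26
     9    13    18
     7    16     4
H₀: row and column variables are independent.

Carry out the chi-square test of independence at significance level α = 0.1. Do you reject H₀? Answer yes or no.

reject H₀: yes

Row totals [57, 40, 27], col totals [33, 43, 48], n=124
χ² = (17−15.17)²/15.17 + (14−19.77)²/19.77 + (26−22.06)²/22.06 + (9−10.65)²/10.65 + (13−13.87)²/13.87 + (18−15.48)²/15.48 + (7−7.19)²/7.19 + (16−9.36)²/9.36 + (4−10.45)²/10.45 = 12.0149
df = 4
p-value (upper-tail) = 0.01724
At α=0.1: p < α → reject H₀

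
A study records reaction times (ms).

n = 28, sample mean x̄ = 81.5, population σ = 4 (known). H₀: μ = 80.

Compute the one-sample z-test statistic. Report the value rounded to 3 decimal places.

SE = σ/√n = 4/√28 = 0.7559
z = (x̄−μ₀)/SE = (81.5−80)/0.7559 = 1.9843

test statistic = 1.984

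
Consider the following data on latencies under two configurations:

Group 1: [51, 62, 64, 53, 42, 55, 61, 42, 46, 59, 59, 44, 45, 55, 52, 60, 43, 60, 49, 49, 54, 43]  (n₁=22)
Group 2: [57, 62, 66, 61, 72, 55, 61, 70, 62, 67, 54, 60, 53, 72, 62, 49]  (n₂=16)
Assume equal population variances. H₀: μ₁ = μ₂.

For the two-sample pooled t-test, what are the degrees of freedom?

degrees of freedom = 36

df = n₁ + n₂ − 2 = 22 + 16 − 2 = 36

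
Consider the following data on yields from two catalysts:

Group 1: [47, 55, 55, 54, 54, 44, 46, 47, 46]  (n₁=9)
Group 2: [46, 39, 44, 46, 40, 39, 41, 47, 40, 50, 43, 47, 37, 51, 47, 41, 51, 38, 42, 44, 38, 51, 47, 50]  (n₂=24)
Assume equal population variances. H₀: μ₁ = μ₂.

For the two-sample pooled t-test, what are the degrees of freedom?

df = n₁ + n₂ − 2 = 9 + 24 − 2 = 31

degrees of freedom = 31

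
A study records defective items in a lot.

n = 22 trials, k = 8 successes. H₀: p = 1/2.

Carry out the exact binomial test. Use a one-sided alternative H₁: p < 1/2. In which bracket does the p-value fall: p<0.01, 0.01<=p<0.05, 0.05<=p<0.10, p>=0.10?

p-value bracket: p>=0.10

Exact binomial: n=22, k=8, p₀=1/2=0.5000
P(X≤8) from Σ C(n,i)·p₀^i·(1−p₀)^(n−i)
p-value (one-sided, H₁ less) = 0.14314
→ bracket: p>=0.10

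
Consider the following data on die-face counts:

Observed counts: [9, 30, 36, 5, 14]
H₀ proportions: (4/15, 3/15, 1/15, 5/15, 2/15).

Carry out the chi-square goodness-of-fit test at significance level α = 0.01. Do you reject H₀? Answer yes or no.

n = 94; E_i = n·p_i = [25.07, 18.80, 6.27, 31.33, 12.53]
χ² = (9−25.07)²/25.07 + (30−18.80)²/18.80 + (36−6.27)²/6.27 + (5−31.33)²/31.33 + (14−12.53)²/12.53 = 180.3484
df = 4
p-value (upper-tail) = 0.00000
At α=0.01: p < α → reject H₀

reject H₀: yes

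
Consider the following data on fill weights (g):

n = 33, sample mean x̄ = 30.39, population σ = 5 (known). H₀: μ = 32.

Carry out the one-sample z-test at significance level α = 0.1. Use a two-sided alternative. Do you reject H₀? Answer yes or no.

reject H₀: yes

SE = σ/√n = 5/√33 = 0.8704
z = (x̄−μ₀)/SE = (30.39−32)/0.8704 = -1.8497
p-value (two-sided) = 0.06435
At α=0.1: p < α → reject H₀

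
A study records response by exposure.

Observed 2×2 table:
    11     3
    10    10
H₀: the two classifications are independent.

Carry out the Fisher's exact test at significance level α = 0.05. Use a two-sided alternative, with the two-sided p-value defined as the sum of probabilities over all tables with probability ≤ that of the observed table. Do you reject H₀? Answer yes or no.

Margins: r₁=14, r₂=20, c₁=21, c₂=13, n=34
p_obs = C(14,11)·C(20,10)/C(34,21); sum pmf over tables with pmf ≤ p_obs
p-value (two-sided) = 0.15286
At α=0.05: p ≥ α → fail to reject H₀

reject H₀: no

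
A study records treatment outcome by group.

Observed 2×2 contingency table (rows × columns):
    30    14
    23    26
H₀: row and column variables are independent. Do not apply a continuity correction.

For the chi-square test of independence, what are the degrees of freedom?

df = (r−1)(c−1) = (2−1)·(2−1) = 1

degrees of freedom = 1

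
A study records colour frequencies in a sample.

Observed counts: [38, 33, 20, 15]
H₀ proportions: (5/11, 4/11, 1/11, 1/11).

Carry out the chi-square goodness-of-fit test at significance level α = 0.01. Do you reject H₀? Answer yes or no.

n = 106; E_i = n·p_i = [48.18, 38.55, 9.64, 9.64]
χ² = (38−48.18)²/48.18 + (33−38.55)²/38.55 + (20−9.64)²/9.64 + (15−9.64)²/9.64 = 17.0807
df = 3
p-value (upper-tail) = 0.00068
At α=0.01: p < α → reject H₀

reject H₀: yes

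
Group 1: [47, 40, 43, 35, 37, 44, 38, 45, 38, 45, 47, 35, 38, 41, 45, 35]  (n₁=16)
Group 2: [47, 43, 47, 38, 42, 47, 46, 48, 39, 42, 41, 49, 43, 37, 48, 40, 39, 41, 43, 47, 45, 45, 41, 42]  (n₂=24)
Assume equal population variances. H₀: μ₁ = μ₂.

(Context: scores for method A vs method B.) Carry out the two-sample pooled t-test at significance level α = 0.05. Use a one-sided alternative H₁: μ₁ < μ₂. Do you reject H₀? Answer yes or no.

x̄₁=40.812, s₁=4.355, n₁=16
x̄₂=43.333, s₂=3.497, n₂=24
s_p² = [15·4.355² + 23·3.497²]/38 = 14.8887
SE = √(s_p²·(1/16+1/24)) = 1.2454
t = (40.812−43.333)/1.2454 = -2.0242
df = 38
p-value (one-sided, H₁ less) = 0.02501
At α=0.05: p < α → reject H₀

reject H₀: yes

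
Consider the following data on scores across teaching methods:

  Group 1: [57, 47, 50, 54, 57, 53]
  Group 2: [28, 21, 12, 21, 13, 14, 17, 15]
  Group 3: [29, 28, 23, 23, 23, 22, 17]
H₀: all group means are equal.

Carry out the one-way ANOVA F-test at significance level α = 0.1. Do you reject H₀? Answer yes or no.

reject H₀: yes

Group means [53.00, 17.62, 23.57], grand mean 29.714
SSB = Σnᵢ(x̄ᵢ−x̄)² = 4686.696; SSW = ΣΣ(x−x̄ᵢ)² = 377.589
MSB = 4686.696/2 = 2343.3482; MSW = 377.589/18 = 20.9772
F = MSB/MSW = 111.7094
df = (2, 18)
p-value (upper-tail) = 0.00000
At α=0.1: p < α → reject H₀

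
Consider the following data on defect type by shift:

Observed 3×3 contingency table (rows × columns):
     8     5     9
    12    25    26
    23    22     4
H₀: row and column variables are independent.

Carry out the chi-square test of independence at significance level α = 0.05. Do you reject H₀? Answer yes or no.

Row totals [22, 63, 49], col totals [43, 52, 39], n=134
χ² = (8−7.06)²/7.06 + (5−8.54)²/8.54 + (9−6.40)²/6.40 + (12−20.22)²/20.22 + (25−24.45)²/24.45 + (26−18.34)²/18.34 + (23−15.72)²/15.72 + (22−19.01)²/19.01 + (4−14.26)²/14.26 = 20.4183
df = 4
p-value (upper-tail) = 0.00041
At α=0.05: p < α → reject H₀

reject H₀: yes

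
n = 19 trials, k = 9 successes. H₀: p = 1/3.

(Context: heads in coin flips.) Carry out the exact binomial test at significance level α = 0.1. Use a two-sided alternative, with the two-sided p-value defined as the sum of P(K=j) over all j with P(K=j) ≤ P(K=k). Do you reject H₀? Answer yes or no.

Exact binomial: n=19, k=9, p₀=1/3=0.3333
P(X=j) = C(n,j)·p₀^j·(1−p₀)^(n−j); p = Σ P(X=j) over j with P(X=j) ≤ P(X=9)
p-value (two-sided) = 0.22481
At α=0.1: p ≥ α → fail to reject H₀

reject H₀: no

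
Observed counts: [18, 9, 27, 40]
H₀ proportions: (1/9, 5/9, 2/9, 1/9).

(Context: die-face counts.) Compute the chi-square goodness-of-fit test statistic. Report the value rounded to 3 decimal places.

test statistic = 126.663

n = 94; E_i = n·p_i = [10.44, 52.22, 20.89, 10.44]
χ² = (18−10.44)²/10.44 + (9−52.22)²/52.22 + (27−20.89)²/20.89 + (40−10.44)²/10.44 = 126.6628
df = 3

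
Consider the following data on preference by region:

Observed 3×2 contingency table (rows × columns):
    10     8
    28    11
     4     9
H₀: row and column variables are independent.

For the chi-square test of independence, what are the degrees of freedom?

df = (r−1)(c−1) = (3−1)·(2−1) = 2

degrees of freedom = 2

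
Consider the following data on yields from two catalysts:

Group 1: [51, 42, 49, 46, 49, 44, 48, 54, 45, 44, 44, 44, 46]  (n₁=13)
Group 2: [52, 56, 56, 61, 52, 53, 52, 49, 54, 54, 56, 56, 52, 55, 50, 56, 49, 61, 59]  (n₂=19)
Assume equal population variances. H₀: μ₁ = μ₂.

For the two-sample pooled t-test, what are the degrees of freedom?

degrees of freedom = 30

df = n₁ + n₂ − 2 = 13 + 19 − 2 = 30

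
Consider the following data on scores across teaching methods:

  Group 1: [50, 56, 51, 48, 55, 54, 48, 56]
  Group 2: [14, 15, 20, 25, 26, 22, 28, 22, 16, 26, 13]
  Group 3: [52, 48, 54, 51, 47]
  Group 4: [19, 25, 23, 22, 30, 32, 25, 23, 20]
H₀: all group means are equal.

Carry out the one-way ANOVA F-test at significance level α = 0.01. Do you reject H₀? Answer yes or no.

Group means [52.25, 20.64, 50.40, 24.33], grand mean 33.818
SSB = Σnᵢ(x̄ᵢ−x̄)² = 6813.664; SSW = ΣΣ(x−x̄ᵢ)² = 553.245
MSB = 6813.664/3 = 2271.2212; MSW = 553.245/29 = 19.0774
F = MSB/MSW = 119.0528
df = (3, 29)
p-value (upper-tail) = 0.00000
At α=0.01: p < α → reject H₀

reject H₀: yes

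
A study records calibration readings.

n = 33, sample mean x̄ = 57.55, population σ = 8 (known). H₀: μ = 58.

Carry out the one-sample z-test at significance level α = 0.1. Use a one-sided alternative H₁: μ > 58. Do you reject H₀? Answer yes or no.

SE = σ/√n = 8/√33 = 1.3926
z = (x̄−μ₀)/SE = (57.55−58)/1.3926 = -0.3231
p-value (one-sided, H₁ greater) = 0.62670
At α=0.1: p ≥ α → fail to reject H₀

reject H₀: no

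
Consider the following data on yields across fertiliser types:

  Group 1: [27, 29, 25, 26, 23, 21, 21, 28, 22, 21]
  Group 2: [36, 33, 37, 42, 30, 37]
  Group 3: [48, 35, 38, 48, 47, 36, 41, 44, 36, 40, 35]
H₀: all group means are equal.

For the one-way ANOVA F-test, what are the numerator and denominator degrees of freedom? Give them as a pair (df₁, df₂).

degrees of freedom = [2, 24]

k = 3 groups, N = 27 total
df = (k−1, N−k) = (3−1, 27−3) = (2, 24)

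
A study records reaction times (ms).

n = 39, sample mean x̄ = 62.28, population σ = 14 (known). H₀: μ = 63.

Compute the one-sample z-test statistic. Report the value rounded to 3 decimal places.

test statistic = -0.321

SE = σ/√n = 14/√39 = 2.2418
z = (x̄−μ₀)/SE = (62.28−63)/2.2418 = -0.3212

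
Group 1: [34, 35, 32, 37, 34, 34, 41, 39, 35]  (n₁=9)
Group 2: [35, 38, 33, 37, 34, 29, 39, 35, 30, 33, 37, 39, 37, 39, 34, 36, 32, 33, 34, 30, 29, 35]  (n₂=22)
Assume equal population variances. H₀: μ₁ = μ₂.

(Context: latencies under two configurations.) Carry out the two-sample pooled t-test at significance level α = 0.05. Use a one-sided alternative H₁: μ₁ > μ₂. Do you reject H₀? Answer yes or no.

reject H₀: no

x̄₁=35.667, s₁=2.828, n₁=9
x̄₂=34.455, s₂=3.158, n₂=22
s_p² = [8·2.828² + 21·3.158²]/29 = 9.4295
SE = √(s_p²·(1/9+1/22)) = 1.2150
t = (35.667−34.455)/1.2150 = 0.9976
df = 29
p-value (one-sided, H₁ greater) = 0.16336
At α=0.05: p ≥ α → fail to reject H₀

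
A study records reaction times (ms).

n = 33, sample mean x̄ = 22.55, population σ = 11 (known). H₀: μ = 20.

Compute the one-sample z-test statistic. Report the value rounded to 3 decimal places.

test statistic = 1.332

SE = σ/√n = 11/√33 = 1.9149
z = (x̄−μ₀)/SE = (22.55−20)/1.9149 = 1.3317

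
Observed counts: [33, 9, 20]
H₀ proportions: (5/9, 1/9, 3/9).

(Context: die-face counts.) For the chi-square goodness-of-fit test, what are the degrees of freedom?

degrees of freedom = 2

df = k − 1 = 3 − 1 = 2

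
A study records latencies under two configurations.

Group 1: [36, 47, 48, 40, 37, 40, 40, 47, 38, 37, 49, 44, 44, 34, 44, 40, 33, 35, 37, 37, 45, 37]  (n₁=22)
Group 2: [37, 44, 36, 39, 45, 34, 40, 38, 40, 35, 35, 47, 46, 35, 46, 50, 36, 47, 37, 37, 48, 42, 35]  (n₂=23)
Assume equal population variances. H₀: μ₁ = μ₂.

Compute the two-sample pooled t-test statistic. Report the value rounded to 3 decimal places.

x̄₁=40.409, s₁=4.817, n₁=22
x̄₂=40.391, s₂=5.114, n₂=23
s_p² = [21·4.817² + 22·5.114²]/43 = 24.7162
SE = √(s_p²·(1/22+1/23)) = 1.4826
t = (40.409−40.391)/1.4826 = 0.0120
df = 43

test statistic = 0.012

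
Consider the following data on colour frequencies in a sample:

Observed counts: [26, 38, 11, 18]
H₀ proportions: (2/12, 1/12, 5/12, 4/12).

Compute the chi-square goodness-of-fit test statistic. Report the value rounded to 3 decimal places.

n = 93; E_i = n·p_i = [15.50, 7.75, 38.75, 31.00]
χ² = (26−15.50)²/15.50 + (38−7.75)²/7.75 + (11−38.75)²/38.75 + (18−31.00)²/31.00 = 150.5097
df = 3

test statistic = 150.510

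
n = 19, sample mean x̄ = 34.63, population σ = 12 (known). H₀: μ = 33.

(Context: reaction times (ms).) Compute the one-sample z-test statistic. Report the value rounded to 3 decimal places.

test statistic = 0.592

SE = σ/√n = 12/√19 = 2.7530
z = (x̄−μ₀)/SE = (34.63−33)/2.7530 = 0.5921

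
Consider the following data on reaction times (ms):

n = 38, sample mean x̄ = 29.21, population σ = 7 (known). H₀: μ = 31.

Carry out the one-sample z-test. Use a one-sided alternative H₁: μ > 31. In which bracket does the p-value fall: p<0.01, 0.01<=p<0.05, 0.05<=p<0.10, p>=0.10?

SE = σ/√n = 7/√38 = 1.1355
z = (x̄−μ₀)/SE = (29.21−31)/1.1355 = -1.5763
p-value (one-sided, H₁ greater) = 0.94252
→ bracket: p>=0.10

p-value bracket: p>=0.10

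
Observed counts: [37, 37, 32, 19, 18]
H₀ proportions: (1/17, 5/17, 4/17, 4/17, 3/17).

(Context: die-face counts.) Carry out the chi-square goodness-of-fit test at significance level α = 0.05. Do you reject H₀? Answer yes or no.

n = 143; E_i = n·p_i = [8.41, 42.06, 33.65, 33.65, 25.24]
χ² = (37−8.41)²/8.41 + (37−42.06)²/42.06 + (32−33.65)²/33.65 + (19−33.65)²/33.65 + (18−25.24)²/25.24 = 106.2997
df = 4
p-value (upper-tail) = 0.00000
At α=0.05: p < α → reject H₀

reject H₀: yes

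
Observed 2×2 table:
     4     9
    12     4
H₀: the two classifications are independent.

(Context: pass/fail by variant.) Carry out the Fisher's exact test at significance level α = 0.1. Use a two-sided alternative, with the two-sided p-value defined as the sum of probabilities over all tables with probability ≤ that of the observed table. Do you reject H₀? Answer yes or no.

reject H₀: yes

Margins: r₁=13, r₂=16, c₁=16, c₂=13, n=29
p_obs = C(13,4)·C(16,12)/C(29,16); sum pmf over tables with pmf ≤ p_obs
p-value (two-sided) = 0.02705
At α=0.1: p < α → reject H₀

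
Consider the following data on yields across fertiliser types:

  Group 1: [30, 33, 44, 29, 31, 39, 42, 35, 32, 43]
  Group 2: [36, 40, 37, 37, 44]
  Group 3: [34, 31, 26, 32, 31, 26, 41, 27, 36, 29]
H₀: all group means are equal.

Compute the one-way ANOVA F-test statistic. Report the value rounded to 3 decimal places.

Group means [35.80, 38.80, 31.30], grand mean 34.600
SSB = Σnᵢ(x̄ᵢ−x̄)² = 211.500; SSW = ΣΣ(x−x̄ᵢ)² = 540.500
MSB = 211.500/2 = 105.7500; MSW = 540.500/22 = 24.5682
F = MSB/MSW = 4.3043
df = (2, 22)

test statistic = 4.304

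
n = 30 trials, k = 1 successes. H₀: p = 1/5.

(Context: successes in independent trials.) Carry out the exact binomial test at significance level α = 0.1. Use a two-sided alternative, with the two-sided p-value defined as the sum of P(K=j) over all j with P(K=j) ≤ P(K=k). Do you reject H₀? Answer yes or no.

reject H₀: yes

Exact binomial: n=30, k=1, p₀=1/5=0.2000
P(X=j) = C(n,j)·p₀^j·(1−p₀)^(n−j); p = Σ P(X=j) over j with P(X=j) ≤ P(X=1)
p-value (two-sided) = 0.02002
At α=0.1: p < α → reject H₀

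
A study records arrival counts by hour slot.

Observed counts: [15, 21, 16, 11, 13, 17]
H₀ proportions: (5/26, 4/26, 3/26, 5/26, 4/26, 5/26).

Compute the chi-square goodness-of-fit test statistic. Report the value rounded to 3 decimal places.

n = 93; E_i = n·p_i = [17.88, 14.31, 10.73, 17.88, 14.31, 17.88]
χ² = (15−17.88)²/17.88 + (21−14.31)²/14.31 + (16−10.73)²/10.73 + (11−17.88)²/17.88 + (13−14.31)²/14.31 + (17−17.88)²/17.88 = 8.9964
df = 5

test statistic = 8.996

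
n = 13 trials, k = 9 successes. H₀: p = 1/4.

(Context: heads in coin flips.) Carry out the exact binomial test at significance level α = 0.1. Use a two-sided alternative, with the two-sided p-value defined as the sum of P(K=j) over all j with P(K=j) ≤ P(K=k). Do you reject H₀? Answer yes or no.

reject H₀: yes

Exact binomial: n=13, k=9, p₀=1/4=0.2500
P(X=j) = C(n,j)·p₀^j·(1−p₀)^(n−j); p = Σ P(X=j) over j with P(X=j) ≤ P(X=9)
p-value (two-sided) = 0.00099
At α=0.1: p < α → reject H₀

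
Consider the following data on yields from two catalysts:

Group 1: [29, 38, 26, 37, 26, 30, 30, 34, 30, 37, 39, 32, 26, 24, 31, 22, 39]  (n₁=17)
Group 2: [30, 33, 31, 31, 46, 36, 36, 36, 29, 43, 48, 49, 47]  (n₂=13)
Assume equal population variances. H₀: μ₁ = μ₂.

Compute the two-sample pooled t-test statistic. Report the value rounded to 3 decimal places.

x̄₁=31.176, s₁=5.423, n₁=17
x̄₂=38.077, s₂=7.477, n₂=13
s_p² = [16·5.423² + 12·7.477²]/28 = 40.7641
SE = √(s_p²·(1/17+1/13)) = 2.3524
t = (31.176−38.077)/2.3524 = -2.9334
df = 28

test statistic = -2.933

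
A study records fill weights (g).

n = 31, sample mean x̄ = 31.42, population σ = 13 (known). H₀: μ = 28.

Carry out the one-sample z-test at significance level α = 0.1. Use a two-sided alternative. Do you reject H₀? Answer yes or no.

SE = σ/√n = 13/√31 = 2.3349
z = (x̄−μ₀)/SE = (31.42−28)/2.3349 = 1.4648
p-value (two-sided) = 0.14299
At α=0.1: p ≥ α → fail to reject H₀

reject H₀: no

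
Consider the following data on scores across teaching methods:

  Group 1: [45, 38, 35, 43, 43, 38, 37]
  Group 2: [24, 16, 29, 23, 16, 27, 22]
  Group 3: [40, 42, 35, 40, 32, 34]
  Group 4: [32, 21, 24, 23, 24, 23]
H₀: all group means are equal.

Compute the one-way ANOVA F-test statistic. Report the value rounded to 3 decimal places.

Group means [39.86, 22.43, 37.17, 24.50], grand mean 31.000
SSB = Σnᵢ(x̄ᵢ−x̄)² = 1545.095; SSW = ΣΣ(x−x̄ᵢ)² = 388.905
MSB = 1545.095/3 = 515.0317; MSW = 388.905/22 = 17.6775
F = MSB/MSW = 29.1349
df = (3, 22)

test statistic = 29.135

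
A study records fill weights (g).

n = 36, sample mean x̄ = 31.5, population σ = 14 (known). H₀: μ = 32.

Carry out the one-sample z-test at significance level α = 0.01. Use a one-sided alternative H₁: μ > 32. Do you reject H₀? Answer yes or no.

reject H₀: no

SE = σ/√n = 14/√36 = 2.3333
z = (x̄−μ₀)/SE = (31.5−32)/2.3333 = -0.2143
p-value (one-sided, H₁ greater) = 0.58484
At α=0.01: p ≥ α → fail to reject H₀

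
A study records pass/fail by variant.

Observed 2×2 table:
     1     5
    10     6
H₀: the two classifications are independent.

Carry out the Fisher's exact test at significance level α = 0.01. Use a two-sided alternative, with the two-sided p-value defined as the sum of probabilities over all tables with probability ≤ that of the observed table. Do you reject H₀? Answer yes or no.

Margins: r₁=6, r₂=16, c₁=11, c₂=11, n=22
p_obs = C(6,1)·C(16,10)/C(22,11); sum pmf over tables with pmf ≤ p_obs
p-value (two-sided) = 0.14861
At α=0.01: p ≥ α → fail to reject H₀

reject H₀: no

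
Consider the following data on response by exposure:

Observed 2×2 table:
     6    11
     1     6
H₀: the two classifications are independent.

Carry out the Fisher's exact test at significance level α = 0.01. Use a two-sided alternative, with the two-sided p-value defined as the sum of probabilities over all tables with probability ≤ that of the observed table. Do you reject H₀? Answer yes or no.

reject H₀: no

Margins: r₁=17, r₂=7, c₁=7, c₂=17, n=24
p_obs = C(17,6)·C(7,1)/C(24,7); sum pmf over tables with pmf ≤ p_obs
p-value (two-sided) = 0.62454
At α=0.01: p ≥ α → fail to reject H₀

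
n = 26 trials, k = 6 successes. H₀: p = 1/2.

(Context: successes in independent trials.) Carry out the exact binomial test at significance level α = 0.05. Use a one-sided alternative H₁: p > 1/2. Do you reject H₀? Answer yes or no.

reject H₀: no

Exact binomial: n=26, k=6, p₀=1/2=0.5000
P(X≥6) from Σ C(n,i)·p₀^i·(1−p₀)^(n−i)
p-value (one-sided, H₁ greater) = 0.99875
At α=0.05: p ≥ α → fail to reject H₀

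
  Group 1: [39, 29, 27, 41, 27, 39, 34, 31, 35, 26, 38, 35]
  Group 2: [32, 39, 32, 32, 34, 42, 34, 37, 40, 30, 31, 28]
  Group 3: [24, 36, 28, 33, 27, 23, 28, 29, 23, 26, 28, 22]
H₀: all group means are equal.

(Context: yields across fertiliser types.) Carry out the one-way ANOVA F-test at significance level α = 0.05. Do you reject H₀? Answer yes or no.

reject H₀: yes

Group means [33.42, 34.25, 27.25], grand mean 31.639
SSB = Σnᵢ(x̄ᵢ−x̄)² = 350.889; SSW = ΣΣ(x−x̄ᵢ)² = 705.417
MSB = 350.889/2 = 175.4444; MSW = 705.417/33 = 21.3763
F = MSB/MSW = 8.2074
df = (2, 33)
p-value (upper-tail) = 0.00128
At α=0.05: p < α → reject H₀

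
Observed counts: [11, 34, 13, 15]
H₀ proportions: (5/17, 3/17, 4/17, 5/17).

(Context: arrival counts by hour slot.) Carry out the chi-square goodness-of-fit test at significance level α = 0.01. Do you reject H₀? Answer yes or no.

n = 73; E_i = n·p_i = [21.47, 12.88, 17.18, 21.47]
χ² = (11−21.47)²/21.47 + (34−12.88)²/12.88 + (13−17.18)²/17.18 + (15−21.47)²/21.47 = 42.6893
df = 3
p-value (upper-tail) = 0.00000
At α=0.01: p < α → reject H₀

reject H₀: yes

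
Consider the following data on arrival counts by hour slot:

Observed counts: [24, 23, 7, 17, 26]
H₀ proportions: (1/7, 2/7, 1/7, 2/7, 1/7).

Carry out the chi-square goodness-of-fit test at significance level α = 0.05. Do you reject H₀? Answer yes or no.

n = 97; E_i = n·p_i = [13.86, 27.71, 13.86, 27.71, 13.86]
χ² = (24−13.86)²/13.86 + (23−27.71)²/27.71 + (7−13.86)²/13.86 + (17−27.71)²/27.71 + (26−13.86)²/13.86 = 26.4021
df = 4
p-value (upper-tail) = 0.00003
At α=0.05: p < α → reject H₀

reject H₀: yes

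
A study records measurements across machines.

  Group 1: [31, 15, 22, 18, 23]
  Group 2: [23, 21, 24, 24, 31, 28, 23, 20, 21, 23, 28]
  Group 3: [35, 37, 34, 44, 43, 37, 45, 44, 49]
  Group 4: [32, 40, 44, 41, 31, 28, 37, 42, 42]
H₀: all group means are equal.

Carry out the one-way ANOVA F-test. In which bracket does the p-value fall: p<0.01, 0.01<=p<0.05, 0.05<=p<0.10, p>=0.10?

Group means [21.80, 24.18, 40.89, 37.44], grand mean 31.765
SSB = Σnᵢ(x̄ᵢ−x̄)² = 2168.570; SSW = ΣΣ(x−x̄ᵢ)² = 747.547
MSB = 2168.570/3 = 722.8567; MSW = 747.547/30 = 24.9182
F = MSB/MSW = 29.0091
df = (3, 30)
p-value (upper-tail) = 0.00000
→ bracket: p<0.01

p-value bracket: p<0.01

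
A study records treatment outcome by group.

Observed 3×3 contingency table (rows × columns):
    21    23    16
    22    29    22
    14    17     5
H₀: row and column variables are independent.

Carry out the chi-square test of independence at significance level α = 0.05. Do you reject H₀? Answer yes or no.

Row totals [60, 73, 36], col totals [57, 69, 43], n=169
χ² = (21−20.24)²/20.24 + (23−24.50)²/24.50 + (16−15.27)²/15.27 + (22−24.62)²/24.62 + (29−29.80)²/29.80 + (22−18.57)²/18.57 + (14−12.14)²/12.14 + (17−14.70)²/14.70 + (5−9.16)²/9.16 = 3.6222
df = 4
p-value (upper-tail) = 0.45955
At α=0.05: p ≥ α → fail to reject H₀

reject H₀: no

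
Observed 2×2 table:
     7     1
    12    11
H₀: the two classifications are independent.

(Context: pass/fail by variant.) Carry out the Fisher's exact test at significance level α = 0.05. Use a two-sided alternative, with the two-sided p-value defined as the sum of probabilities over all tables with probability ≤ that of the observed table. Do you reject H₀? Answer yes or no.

Margins: r₁=8, r₂=23, c₁=19, c₂=12, n=31
p_obs = C(8,7)·C(23,12)/C(31,19); sum pmf over tables with pmf ≤ p_obs
p-value (two-sided) = 0.10823
At α=0.05: p ≥ α → fail to reject H₀

reject H₀: no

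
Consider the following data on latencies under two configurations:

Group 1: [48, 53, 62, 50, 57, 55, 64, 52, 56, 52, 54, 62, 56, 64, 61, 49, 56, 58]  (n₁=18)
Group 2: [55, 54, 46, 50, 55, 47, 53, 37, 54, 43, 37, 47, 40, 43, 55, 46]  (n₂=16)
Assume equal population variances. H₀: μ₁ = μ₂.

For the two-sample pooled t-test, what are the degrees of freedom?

degrees of freedom = 32

df = n₁ + n₂ − 2 = 18 + 16 − 2 = 32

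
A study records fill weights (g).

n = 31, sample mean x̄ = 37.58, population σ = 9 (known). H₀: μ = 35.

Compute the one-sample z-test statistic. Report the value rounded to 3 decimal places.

SE = σ/√n = 9/√31 = 1.6164
z = (x̄−μ₀)/SE = (37.58−35)/1.6164 = 1.5961

test statistic = 1.596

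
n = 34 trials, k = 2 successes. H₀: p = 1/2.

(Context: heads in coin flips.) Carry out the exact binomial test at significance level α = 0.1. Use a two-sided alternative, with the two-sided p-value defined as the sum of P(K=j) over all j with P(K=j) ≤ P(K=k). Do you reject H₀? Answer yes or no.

Exact binomial: n=34, k=2, p₀=1/2=0.5000
P(X=j) = C(n,j)·p₀^j·(1−p₀)^(n−j); p = Σ P(X=j) over j with P(X=j) ≤ P(X=2)
p-value (two-sided) = 0.00000
At α=0.1: p < α → reject H₀

reject H₀: yes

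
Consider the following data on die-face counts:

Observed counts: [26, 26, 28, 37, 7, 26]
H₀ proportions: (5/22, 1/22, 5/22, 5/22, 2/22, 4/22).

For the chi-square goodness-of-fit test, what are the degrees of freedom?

degrees of freedom = 5

df = k − 1 = 6 − 1 = 5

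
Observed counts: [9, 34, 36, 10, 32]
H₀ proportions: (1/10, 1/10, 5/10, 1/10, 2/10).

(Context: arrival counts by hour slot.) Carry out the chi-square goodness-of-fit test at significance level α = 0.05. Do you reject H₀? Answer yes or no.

reject H₀: yes

n = 121; E_i = n·p_i = [12.10, 12.10, 60.50, 12.10, 24.20]
χ² = (9−12.10)²/12.10 + (34−12.10)²/12.10 + (36−60.50)²/60.50 + (10−12.10)²/12.10 + (32−24.20)²/24.20 = 53.2314
df = 4
p-value (upper-tail) = 0.00000
At α=0.05: p < α → reject H₀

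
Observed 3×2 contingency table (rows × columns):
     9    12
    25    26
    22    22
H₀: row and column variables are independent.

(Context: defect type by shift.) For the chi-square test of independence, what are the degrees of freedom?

df = (r−1)(c−1) = (3−1)·(2−1) = 2

degrees of freedom = 2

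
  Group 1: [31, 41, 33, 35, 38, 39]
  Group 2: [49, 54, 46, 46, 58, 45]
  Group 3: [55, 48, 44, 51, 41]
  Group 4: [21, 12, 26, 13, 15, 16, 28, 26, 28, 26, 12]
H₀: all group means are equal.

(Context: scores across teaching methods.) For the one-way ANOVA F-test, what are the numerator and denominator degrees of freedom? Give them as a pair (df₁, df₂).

degrees of freedom = [3, 24]

k = 4 groups, N = 28 total
df = (k−1, N−k) = (4−1, 28−4) = (3, 24)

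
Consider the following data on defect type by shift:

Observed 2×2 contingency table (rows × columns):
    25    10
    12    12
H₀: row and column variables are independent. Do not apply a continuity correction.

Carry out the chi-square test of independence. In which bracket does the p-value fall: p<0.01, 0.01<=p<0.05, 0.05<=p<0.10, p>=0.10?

p-value bracket: 0.05<=p<0.10

Row totals [35, 24], col totals [37, 22], n=59
χ² = (25−21.95)²/21.95 + (10−13.05)²/13.05 + (12−15.05)²/15.05 + (12−8.95)²/8.95 = 2.7957
df = 1
p-value (upper-tail) = 0.09452
→ bracket: 0.05<=p<0.10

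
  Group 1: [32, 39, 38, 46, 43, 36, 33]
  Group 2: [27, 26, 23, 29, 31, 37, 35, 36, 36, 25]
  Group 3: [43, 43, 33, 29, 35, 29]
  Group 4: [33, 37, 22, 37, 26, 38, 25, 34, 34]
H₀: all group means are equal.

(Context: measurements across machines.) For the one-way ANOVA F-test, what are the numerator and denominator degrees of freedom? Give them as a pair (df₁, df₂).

k = 4 groups, N = 32 total
df = (k−1, N−k) = (4−1, 32−4) = (3, 28)

degrees of freedom = [3, 28]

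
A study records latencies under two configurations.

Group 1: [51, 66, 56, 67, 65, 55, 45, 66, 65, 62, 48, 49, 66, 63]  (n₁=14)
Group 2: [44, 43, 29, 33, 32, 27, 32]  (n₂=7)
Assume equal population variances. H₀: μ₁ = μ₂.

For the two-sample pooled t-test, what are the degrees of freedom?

degrees of freedom = 19

df = n₁ + n₂ − 2 = 14 + 7 − 2 = 19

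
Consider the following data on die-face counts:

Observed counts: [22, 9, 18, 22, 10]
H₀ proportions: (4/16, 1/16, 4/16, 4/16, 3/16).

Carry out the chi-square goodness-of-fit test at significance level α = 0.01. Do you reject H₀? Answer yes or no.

n = 81; E_i = n·p_i = [20.25, 5.06, 20.25, 20.25, 15.19]
χ² = (22−20.25)²/20.25 + (9−5.06)²/5.06 + (18−20.25)²/20.25 + (22−20.25)²/20.25 + (10−15.19)²/15.19 = 5.3868
df = 4
p-value (upper-tail) = 0.24986
At α=0.01: p ≥ α → fail to reject H₀

reject H₀: no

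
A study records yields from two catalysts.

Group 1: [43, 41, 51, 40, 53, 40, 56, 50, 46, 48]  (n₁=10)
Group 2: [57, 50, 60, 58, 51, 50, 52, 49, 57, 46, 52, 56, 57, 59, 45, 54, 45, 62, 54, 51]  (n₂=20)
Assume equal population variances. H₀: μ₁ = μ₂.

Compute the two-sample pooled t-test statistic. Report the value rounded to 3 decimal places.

x̄₁=46.800, s₁=5.712, n₁=10
x̄₂=53.250, s₂=4.972, n₂=20
s_p² = [9·5.712² + 19·4.972²]/28 = 27.2625
SE = √(s_p²·(1/10+1/20)) = 2.0222
t = (46.800−53.250)/2.0222 = -3.1896
df = 28

test statistic = -3.190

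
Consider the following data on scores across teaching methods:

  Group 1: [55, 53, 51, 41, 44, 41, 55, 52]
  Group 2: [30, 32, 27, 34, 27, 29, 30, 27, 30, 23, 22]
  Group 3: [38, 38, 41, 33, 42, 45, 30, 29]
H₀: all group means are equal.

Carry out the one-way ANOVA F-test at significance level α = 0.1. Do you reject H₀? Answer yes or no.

reject H₀: yes

Group means [49.00, 28.27, 37.00], grand mean 37.000
SSB = Σnᵢ(x̄ᵢ−x̄)² = 1989.818; SSW = ΣΣ(x−x̄ᵢ)² = 618.182
MSB = 1989.818/2 = 994.9091; MSW = 618.182/24 = 25.7576
F = MSB/MSW = 38.6259
df = (2, 24)
p-value (upper-tail) = 0.00000
At α=0.1: p < α → reject H₀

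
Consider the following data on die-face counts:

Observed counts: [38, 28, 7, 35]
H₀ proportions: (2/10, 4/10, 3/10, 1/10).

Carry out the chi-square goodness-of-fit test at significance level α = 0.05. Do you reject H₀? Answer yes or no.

reject H₀: yes

n = 108; E_i = n·p_i = [21.60, 43.20, 32.40, 10.80]
χ² = (38−21.60)²/21.60 + (28−43.20)²/43.20 + (7−32.40)²/32.40 + (35−10.80)²/10.80 = 91.9383
df = 3
p-value (upper-tail) = 0.00000
At α=0.05: p < α → reject H₀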